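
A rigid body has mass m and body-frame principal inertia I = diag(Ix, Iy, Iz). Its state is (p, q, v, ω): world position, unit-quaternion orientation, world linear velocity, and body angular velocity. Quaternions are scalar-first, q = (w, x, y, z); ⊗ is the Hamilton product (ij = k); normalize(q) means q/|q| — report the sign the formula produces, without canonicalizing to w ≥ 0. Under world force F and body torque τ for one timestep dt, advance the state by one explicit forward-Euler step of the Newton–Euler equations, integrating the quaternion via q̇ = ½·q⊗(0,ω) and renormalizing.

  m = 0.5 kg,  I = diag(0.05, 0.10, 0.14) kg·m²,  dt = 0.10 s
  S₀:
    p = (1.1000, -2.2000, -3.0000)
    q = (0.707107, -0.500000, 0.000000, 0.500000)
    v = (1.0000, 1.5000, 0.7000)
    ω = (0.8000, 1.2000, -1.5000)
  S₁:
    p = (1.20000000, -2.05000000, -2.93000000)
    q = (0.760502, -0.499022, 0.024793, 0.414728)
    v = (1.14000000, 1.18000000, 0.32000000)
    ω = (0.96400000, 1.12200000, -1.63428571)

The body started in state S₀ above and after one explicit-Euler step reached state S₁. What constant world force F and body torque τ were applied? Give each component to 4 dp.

velocity change Δv = (0.14000000, -0.32000000, -0.38000000)
applied force F = (0.7000, -1.6000, -1.9000)
rate change Δω = (0.16400000, -0.07800000, -0.13428571)
τ = I·(Δω/dt) + ω₀×(Iω₀) = (0.0100, 0.0300, -0.1400)

F = (0.7000, -1.6000, -1.9000)
τ = (0.0100, 0.0300, -0.1400)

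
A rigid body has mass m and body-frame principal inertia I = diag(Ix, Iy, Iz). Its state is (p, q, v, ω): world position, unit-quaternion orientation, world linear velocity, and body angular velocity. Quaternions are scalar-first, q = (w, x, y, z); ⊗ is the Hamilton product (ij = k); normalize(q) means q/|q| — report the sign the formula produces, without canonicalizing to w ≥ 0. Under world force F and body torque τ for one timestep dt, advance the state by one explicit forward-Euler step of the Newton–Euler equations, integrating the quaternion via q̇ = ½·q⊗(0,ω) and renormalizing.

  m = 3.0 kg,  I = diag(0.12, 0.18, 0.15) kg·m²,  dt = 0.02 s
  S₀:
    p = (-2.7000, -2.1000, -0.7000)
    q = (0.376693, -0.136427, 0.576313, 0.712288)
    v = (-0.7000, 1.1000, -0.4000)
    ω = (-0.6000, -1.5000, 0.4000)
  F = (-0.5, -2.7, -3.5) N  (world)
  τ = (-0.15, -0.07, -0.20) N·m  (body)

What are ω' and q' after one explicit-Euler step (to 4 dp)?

(τ − ω×Iω)/I = (-1.4000, -0.4289, -1.6933)
ω + α·dt = (-0.6280, -1.5086, 0.3661)
2q̇ = q⊗(0,ω) = (0.4976981, 1.0729414, -0.9378415, 0.7011055)
q' = normalize(q + ½dt·q⊗(0,ω)) = (0.3816, -0.1257, 0.5669, 0.7192)

ω' = (-0.6280, -1.5086, 0.3661)
q' = (0.3816, -0.1257, 0.5669, 0.7192)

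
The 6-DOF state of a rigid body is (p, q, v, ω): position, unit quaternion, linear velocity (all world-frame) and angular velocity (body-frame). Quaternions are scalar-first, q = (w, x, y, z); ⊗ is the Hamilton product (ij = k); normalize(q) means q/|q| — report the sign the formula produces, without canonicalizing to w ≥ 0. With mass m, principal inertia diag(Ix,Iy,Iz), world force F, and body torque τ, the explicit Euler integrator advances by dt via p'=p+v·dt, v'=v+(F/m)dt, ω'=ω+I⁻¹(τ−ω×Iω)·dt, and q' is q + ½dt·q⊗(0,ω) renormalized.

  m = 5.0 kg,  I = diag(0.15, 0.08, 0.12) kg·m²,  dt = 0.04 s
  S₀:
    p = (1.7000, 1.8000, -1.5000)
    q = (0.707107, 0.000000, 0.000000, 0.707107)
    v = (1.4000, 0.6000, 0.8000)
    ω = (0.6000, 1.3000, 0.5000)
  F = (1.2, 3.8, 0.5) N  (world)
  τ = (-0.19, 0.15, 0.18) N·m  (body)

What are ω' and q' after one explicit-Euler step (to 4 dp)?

precession coupling ω×(Iω) = (0.0260, 0.0090, -0.0546)
(τ − ω×Iω)/I = (-1.4400, 1.7625, 1.9550)
new body rate ω' = (0.5424, 1.3705, 0.5782)
2q̇ = q⊗(0,ω) = (-0.3535535, -0.4949749, 1.3435033, 0.3535535)
q' = normalize(q + ½dt·q⊗(0,ω)) = (0.6997, -0.0099, 0.0269, 0.7138)

ω' = (0.5424, 1.3705, 0.5782)
q' = (0.6997, -0.0099, 0.0269, 0.7138)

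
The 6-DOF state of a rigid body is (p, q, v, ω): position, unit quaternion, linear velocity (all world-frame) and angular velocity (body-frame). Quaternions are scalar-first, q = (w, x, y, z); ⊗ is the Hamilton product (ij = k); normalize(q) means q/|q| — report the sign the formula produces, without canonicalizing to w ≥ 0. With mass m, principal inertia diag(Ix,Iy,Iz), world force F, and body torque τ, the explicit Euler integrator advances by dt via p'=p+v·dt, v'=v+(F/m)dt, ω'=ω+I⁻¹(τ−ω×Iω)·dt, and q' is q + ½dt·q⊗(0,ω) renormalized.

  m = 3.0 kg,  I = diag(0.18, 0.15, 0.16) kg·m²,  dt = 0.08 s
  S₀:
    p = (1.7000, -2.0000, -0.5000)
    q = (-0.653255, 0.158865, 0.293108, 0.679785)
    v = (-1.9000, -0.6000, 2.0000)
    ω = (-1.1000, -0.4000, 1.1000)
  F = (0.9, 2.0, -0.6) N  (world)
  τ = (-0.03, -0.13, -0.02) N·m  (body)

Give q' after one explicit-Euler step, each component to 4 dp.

q' = (-0.6701, 0.2109, 0.2661, 0.6600)

Hamilton product q⊗(0,ω) = (-0.4557688, 1.3129133, -0.6612130, -0.4597077)
q' = normalize(q + ½dt·q⊗(0,ω)) = (-0.6701, 0.2109, 0.2661, 0.6600)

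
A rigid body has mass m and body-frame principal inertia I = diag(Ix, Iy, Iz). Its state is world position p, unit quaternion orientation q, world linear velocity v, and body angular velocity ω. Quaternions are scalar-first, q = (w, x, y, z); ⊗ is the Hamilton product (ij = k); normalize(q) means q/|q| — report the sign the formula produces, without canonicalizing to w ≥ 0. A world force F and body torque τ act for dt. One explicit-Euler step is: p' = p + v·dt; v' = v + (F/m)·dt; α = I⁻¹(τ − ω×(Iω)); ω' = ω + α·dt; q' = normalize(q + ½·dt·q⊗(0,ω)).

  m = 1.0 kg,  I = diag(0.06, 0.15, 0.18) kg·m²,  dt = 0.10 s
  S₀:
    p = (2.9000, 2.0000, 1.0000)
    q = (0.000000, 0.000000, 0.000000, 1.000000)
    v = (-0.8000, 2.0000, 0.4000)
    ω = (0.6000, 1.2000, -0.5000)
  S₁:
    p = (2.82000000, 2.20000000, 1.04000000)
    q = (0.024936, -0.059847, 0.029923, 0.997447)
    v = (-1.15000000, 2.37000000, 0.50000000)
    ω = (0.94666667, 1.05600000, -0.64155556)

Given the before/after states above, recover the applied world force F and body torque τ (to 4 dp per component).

F = (-3.5000, 3.7000, 1.0000)
τ = (0.1900, -0.1800, -0.1900)

velocity change Δv = (-0.35000000, 0.37000000, 0.10000000)
m·(v₁−v₀)/dt = (-3.5000, 3.7000, 1.0000)
ω₁ − ω₀ = (0.34666667, -0.14400000, -0.14155556)
gyro term ω₀×Iω₀ = (-0.0180, 0.0360, 0.0648)
τ = I·(Δω/dt) + ω₀×(Iω₀) = (0.1900, -0.1800, -0.1900)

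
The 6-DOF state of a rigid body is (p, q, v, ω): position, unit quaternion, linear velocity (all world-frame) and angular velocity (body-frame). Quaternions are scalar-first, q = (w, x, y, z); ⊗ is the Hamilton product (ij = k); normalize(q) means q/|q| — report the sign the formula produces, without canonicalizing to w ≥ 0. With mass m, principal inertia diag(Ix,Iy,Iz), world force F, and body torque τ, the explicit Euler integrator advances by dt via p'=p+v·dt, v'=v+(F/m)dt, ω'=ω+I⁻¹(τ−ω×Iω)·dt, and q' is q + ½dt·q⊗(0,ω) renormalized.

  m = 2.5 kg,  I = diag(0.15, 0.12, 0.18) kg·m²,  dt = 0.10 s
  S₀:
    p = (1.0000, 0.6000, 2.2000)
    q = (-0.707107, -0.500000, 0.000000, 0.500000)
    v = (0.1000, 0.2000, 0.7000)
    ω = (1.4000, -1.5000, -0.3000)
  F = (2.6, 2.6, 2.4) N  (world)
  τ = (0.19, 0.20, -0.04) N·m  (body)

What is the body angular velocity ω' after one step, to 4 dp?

ω' = (1.5087, -1.3438, -0.3572)

angular accel α = (1.0867, 1.5617, -0.5722)
ω + α·dt = (1.5087, -1.3438, -0.3572)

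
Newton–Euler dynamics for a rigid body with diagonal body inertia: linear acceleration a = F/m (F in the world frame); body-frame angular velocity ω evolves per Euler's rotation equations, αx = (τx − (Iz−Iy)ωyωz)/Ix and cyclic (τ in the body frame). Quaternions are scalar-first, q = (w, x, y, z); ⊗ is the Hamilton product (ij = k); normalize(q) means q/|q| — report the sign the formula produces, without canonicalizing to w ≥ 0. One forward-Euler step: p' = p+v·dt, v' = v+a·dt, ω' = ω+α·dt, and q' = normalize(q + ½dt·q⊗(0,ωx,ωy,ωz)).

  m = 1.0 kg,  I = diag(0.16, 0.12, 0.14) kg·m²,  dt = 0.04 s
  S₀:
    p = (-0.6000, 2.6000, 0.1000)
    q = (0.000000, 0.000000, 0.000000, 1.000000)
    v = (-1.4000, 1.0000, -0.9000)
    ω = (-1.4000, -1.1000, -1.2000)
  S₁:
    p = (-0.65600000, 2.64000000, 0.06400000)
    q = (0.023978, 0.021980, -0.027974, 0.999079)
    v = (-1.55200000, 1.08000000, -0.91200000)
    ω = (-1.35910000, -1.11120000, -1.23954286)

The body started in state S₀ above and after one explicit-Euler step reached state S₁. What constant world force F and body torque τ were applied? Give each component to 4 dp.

ω₁ − ω₀ = (0.04090000, -0.01120000, -0.03954286)
ω₀×(Iω₀) = (0.0264, 0.0336, -0.0616)
I·α + gyro = (0.1900, 0.0000, -0.2000)
velocity change Δv = (-0.15200000, 0.08000000, -0.01200000)
m·(v₁−v₀)/dt = (-3.8000, 2.0000, -0.3000)

F = (-3.8000, 2.0000, -0.3000)
τ = (0.1900, 0.0000, -0.2000)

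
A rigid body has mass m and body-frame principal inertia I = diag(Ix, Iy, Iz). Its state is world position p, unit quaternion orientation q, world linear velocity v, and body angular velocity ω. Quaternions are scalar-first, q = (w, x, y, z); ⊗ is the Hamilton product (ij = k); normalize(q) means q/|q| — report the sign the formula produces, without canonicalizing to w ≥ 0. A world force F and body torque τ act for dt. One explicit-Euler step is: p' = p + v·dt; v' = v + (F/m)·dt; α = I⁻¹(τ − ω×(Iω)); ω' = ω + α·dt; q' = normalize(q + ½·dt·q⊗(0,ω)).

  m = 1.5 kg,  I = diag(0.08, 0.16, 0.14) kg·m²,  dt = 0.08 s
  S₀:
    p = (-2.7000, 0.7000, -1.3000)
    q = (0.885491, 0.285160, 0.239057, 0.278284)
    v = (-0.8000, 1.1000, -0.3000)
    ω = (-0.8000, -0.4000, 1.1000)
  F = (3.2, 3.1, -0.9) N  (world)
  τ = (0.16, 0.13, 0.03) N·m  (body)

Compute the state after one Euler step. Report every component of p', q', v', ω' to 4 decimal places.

a = F/m = (2.1333, 2.0667, -0.6000)
p' = p + v·dt = (-2.7640, 0.7880, -1.3240)
v + (F/m)dt = (-0.6293, 1.2653, -0.3480)
(τ − ω×Iω)/I = (1.8900, 0.4825, 0.0314)
ω + α·dt = (-0.6488, -0.3614, 1.1025)
2q̇ = q⊗(0,ω) = (0.0176384, -0.3341165, -0.8904996, 1.0512217)
q + ½dt·q⊗(0,ω), renormalized = (0.8848, 0.2714, 0.2031, 0.3198)

p' = (-2.7640, 0.7880, -1.3240)
q' = (0.8848, 0.2714, 0.2031, 0.3198)
v' = (-0.6293, 1.2653, -0.3480)
ω' = (-0.6488, -0.3614, 1.1025)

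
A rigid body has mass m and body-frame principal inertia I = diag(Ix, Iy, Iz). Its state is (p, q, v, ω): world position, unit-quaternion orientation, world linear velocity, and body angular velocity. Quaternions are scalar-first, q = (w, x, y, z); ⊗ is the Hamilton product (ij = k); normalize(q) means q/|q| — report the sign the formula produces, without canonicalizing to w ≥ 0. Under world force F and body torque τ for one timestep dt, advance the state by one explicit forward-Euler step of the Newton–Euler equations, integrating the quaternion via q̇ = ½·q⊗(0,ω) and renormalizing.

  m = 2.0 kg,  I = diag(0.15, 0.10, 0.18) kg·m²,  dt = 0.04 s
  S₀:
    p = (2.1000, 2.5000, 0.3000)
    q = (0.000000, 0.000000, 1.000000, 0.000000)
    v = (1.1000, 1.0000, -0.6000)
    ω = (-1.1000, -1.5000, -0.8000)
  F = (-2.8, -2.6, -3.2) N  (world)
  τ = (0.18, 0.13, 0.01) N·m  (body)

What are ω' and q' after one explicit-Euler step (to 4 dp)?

ω' = (-1.0776, -1.4374, -0.7794)
q' = (0.0300, -0.0160, 0.9992, 0.0220)

gyro term ω×Iω = (0.0960, -0.0264, -0.0825)
α = I⁻¹(τ − ω×Iω) = (0.5600, 1.5640, 0.5139)
ω + α·dt = (-1.0776, -1.4374, -0.7794)
2q̇ = q⊗(0,ω) = (1.5000000, -0.8000000, 0.0000000, 1.1000000)
updated quaternion q' = (0.0300, -0.0160, 0.9992, 0.0220)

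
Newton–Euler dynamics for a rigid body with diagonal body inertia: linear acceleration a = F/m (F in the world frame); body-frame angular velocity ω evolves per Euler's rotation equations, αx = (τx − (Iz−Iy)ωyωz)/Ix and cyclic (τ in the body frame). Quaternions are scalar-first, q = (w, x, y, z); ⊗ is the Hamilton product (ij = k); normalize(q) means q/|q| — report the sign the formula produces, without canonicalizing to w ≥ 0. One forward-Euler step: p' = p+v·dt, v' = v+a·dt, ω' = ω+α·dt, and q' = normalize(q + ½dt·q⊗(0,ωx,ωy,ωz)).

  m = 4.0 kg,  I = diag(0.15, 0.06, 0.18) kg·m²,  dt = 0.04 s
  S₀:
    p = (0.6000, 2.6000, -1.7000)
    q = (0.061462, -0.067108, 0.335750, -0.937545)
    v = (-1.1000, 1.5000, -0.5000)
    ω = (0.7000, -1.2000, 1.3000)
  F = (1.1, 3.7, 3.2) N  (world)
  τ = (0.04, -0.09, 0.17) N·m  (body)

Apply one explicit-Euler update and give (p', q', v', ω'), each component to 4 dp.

p' = (0.5560, 2.6600, -1.7200)
q' = (0.0948, -0.0800, 0.3227, -0.9384)
v' = (-1.0890, 1.5370, -0.4680)
ω' = (0.7606, -1.2418, 1.3210)

ω×(Iω) gyroscopic = (-0.1872, -0.0273, 0.0756)
angular accel α = (1.5147, -1.0450, 0.5244)
ω + α·dt = (0.7606, -1.2418, 1.3210)
q⊗(0,ω) = (1.6686841, -0.6455556, -0.6427955, -0.0745948)
updated quaternion q' = (0.0948, -0.0800, 0.3227, -0.9384)
p' = p + v·dt = (0.5560, 2.6600, -1.7200)
v + (F/m)dt = (-1.0890, 1.5370, -0.4680)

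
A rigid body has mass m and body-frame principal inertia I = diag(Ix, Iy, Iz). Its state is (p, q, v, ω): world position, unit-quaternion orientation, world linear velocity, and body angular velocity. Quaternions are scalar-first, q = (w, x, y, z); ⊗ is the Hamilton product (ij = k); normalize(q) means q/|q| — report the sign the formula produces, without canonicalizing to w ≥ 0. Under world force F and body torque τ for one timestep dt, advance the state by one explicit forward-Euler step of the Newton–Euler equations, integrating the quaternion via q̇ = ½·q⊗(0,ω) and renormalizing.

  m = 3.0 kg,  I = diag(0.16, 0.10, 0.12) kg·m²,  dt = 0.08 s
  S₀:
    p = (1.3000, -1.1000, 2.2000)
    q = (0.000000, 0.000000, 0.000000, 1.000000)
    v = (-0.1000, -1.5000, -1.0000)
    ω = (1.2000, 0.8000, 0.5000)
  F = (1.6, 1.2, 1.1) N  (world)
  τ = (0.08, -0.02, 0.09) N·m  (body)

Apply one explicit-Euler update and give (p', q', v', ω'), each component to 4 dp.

a = F/m = (0.5333, 0.4000, 0.3667)
p + v·dt = (1.2920, -1.2200, 2.1200)
v + (F/m)dt = (-0.0573, -1.4680, -0.9707)
angular accel α = (0.4500, -0.4400, 1.2300)
ω + α·dt = (1.2360, 0.7648, 0.5984)
2q̇ = q⊗(0,ω) = (-0.5000000, -0.8000000, 1.2000000, 0.0000000)
q' = normalize(q + ½dt·q⊗(0,ω)) = (-0.0200, -0.0319, 0.0479, 0.9981)

p' = (1.2920, -1.2200, 2.1200)
q' = (-0.0200, -0.0319, 0.0479, 0.9981)
v' = (-0.0573, -1.4680, -0.9707)
ω' = (1.2360, 0.7648, 0.5984)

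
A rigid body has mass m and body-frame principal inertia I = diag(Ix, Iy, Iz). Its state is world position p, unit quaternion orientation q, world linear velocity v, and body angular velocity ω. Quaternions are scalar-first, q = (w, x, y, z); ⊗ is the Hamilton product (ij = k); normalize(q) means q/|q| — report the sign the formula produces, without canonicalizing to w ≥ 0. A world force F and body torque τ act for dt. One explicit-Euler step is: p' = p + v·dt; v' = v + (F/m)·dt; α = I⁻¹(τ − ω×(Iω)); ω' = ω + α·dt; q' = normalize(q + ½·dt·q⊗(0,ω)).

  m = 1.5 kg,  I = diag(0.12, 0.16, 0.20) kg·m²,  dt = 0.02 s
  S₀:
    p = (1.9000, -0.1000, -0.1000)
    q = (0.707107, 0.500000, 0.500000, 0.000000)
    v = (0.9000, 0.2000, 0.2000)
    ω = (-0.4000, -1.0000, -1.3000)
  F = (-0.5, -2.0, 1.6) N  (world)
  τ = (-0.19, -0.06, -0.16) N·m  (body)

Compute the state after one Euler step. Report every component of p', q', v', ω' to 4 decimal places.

p' = (1.9180, -0.0960, -0.0960)
q' = (0.7140, 0.4906, 0.4994, -0.0122)
v' = (0.8933, 0.1733, 0.2213)
ω' = (-0.4403, -1.0023, -1.3176)

a = (-0.3333, -1.3333, 1.0667)
new position p' = (1.9180, -0.0960, -0.0960)
v' = v + a·dt = (0.8933, 0.1733, 0.2213)
angular accel α = (-2.0167, -0.1150, -0.8800)
new body rate ω' = (-0.4403, -1.0023, -1.3176)
2q̇ = q⊗(0,ω) = (0.7000000, -0.9328428, -0.0571070, -1.2192391)
updated quaternion q' = (0.7140, 0.4906, 0.4994, -0.0122)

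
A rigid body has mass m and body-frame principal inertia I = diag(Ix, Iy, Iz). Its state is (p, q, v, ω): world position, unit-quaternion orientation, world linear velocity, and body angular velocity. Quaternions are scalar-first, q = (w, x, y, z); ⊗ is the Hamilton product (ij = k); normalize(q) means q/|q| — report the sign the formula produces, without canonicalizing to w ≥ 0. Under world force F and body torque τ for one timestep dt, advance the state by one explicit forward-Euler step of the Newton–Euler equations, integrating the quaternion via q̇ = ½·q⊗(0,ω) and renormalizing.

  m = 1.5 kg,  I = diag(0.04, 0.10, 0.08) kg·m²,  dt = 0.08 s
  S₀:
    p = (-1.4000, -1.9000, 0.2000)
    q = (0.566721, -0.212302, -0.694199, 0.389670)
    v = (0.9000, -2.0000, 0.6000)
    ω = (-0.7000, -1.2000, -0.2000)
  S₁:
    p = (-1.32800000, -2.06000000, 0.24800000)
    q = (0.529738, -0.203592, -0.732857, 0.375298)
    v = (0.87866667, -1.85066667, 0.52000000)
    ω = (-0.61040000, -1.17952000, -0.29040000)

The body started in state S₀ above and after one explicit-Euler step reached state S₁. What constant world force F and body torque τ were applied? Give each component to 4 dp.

Δv = v₁−v₀ = (-0.02133333, 0.14933333, -0.08000000)
m·(v₁−v₀)/dt = (-0.4000, 2.8000, -1.5000)
Δω = ω₁−ω₀ = (0.08960000, 0.02048000, -0.09040000)
I·α + gyro = (0.0400, 0.0200, -0.0400)

F = (-0.4000, 2.8000, -1.5000)
τ = (0.0400, 0.0200, -0.0400)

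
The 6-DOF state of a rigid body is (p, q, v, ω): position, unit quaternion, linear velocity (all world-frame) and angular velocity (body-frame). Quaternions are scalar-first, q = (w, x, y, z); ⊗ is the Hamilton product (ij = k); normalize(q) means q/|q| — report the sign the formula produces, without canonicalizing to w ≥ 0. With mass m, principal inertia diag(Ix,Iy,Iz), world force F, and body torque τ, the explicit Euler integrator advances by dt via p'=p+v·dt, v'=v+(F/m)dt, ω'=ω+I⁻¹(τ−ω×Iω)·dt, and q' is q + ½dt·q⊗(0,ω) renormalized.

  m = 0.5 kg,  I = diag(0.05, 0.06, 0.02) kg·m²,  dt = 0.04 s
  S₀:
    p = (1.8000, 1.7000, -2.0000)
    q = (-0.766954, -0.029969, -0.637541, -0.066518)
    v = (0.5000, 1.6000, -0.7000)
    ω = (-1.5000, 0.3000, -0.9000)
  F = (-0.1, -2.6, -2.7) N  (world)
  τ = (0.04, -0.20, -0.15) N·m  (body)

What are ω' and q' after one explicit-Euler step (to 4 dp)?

ω' = (-1.4766, 0.1397, -1.1910)
q' = (-0.7647, 0.0049, -0.6403, -0.0720)

(τ − ω×Iω)/I = (0.5840, -4.0083, -7.2750)
ω + α·dt = (-1.4766, 0.1397, -1.1910)
Hamilton product q⊗(0,ω) = (0.0864426, 1.7441733, -0.1572813, -0.2750436)
updated quaternion q' = (-0.7647, 0.0049, -0.6403, -0.0720)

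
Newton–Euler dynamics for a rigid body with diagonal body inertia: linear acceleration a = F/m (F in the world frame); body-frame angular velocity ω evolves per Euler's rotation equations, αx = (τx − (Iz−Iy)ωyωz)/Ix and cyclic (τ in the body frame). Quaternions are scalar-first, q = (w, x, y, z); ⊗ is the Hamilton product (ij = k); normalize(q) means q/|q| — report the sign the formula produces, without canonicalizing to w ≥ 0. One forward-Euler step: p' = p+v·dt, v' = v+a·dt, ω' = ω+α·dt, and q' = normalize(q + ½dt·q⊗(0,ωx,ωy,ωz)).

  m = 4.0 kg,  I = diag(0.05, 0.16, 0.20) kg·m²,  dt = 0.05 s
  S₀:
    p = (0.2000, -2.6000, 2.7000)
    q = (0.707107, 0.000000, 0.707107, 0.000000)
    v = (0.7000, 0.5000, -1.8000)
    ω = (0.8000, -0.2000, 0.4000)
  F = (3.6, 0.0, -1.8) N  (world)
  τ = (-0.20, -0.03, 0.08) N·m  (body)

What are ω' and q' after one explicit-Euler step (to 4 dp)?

(τ − ω×Iω)/I = (-3.9360, 0.1125, 0.4880)
ω' = ω + α·dt = (0.6032, -0.1944, 0.4244)
Hamilton product q⊗(0,ω) = (0.1414214, 0.8485284, -0.1414214, -0.2828428)
q + ½dt·q⊗(0,ω), renormalized = (0.7105, 0.0212, 0.7034, -0.0071)

ω' = (0.6032, -0.1944, 0.4244)
q' = (0.7105, 0.0212, 0.7034, -0.0071)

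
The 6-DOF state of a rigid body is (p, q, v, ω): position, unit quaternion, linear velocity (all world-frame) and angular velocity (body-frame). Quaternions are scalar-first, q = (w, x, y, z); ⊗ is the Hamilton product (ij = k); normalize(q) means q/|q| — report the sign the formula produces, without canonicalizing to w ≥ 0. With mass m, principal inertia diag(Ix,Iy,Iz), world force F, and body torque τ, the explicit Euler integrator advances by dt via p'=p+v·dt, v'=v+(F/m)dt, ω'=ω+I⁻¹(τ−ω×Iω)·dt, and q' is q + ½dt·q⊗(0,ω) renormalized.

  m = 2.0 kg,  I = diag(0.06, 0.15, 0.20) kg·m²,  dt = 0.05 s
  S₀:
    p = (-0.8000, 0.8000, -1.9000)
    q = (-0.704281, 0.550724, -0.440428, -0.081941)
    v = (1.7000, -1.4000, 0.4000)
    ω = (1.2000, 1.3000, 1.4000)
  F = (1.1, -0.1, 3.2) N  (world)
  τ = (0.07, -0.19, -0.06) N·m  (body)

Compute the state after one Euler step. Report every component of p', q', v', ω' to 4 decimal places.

ω×(Iω) gyroscopic = (0.0910, -0.2352, 0.1404)
(τ − ω×Iω)/I = (-0.3500, 0.3013, -1.0020)
new body rate ω' = (1.1825, 1.3151, 1.3499)
q⊗(0,ω) = (0.0264050, -1.3552131, -1.7849081, 0.2584614)
q + ½dt·q⊗(0,ω), renormalized = (-0.7025, 0.5160, -0.4843, -0.0754)
linear accel F/m = (0.5500, -0.0500, 1.6000)
p' = p + v·dt = (-0.7150, 0.7300, -1.8800)
v + (F/m)dt = (1.7275, -1.4025, 0.4800)

p' = (-0.7150, 0.7300, -1.8800)
q' = (-0.7025, 0.5160, -0.4843, -0.0754)
v' = (1.7275, -1.4025, 0.4800)
ω' = (1.1825, 1.3151, 1.3499)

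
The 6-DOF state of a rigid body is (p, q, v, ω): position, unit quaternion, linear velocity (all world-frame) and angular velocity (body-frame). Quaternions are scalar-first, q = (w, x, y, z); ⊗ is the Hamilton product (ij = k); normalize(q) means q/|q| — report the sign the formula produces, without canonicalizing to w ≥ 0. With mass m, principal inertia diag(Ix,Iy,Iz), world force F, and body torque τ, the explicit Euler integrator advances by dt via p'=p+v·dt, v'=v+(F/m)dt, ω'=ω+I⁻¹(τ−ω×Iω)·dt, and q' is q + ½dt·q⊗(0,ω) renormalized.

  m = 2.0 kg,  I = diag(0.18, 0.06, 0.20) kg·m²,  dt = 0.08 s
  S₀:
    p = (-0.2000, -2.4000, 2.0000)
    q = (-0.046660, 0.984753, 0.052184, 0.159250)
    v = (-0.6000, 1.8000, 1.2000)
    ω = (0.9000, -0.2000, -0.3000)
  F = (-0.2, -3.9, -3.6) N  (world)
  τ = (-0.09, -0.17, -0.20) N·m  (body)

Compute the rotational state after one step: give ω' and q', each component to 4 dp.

ω' = (0.8563, -0.4339, -0.3886)
q' = (-0.0797, 0.9830, 0.0701, 0.1499)

angular accel α = (-0.5467, -2.9233, -1.1080)
ω + α·dt = (0.8563, -0.4339, -0.3886)
q⊗(0,ω) = (-0.8280659, -0.0257992, 0.4480829, -0.2299182)
q + ½dt·q⊗(0,ω), renormalized = (-0.0797, 0.9830, 0.0701, 0.1499)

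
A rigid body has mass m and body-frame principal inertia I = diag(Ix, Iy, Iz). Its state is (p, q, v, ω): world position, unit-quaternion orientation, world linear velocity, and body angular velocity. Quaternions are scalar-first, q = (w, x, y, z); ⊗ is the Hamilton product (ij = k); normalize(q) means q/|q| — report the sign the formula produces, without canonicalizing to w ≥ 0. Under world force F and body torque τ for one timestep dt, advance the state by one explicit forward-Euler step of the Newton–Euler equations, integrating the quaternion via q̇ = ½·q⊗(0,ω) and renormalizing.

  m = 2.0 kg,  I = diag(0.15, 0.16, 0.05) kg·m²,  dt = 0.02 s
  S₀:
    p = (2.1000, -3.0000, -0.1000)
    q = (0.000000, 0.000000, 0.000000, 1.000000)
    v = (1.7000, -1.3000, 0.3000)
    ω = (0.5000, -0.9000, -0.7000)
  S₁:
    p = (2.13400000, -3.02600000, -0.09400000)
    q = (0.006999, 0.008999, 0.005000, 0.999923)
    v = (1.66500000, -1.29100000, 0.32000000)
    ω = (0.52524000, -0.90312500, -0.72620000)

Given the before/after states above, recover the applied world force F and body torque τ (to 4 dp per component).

F = (-3.5000, 0.9000, 2.0000)
τ = (0.1200, -0.0600, -0.0700)

Δω = ω₁−ω₀ = (0.02524000, -0.00312500, -0.02620000)
gyro term ω₀×Iω₀ = (-0.0693, -0.0350, -0.0045)
applied torque τ = (0.1200, -0.0600, -0.0700)
v₁ − v₀ = (-0.03500000, 0.00900000, 0.02000000)
m·(v₁−v₀)/dt = (-3.5000, 0.9000, 2.0000)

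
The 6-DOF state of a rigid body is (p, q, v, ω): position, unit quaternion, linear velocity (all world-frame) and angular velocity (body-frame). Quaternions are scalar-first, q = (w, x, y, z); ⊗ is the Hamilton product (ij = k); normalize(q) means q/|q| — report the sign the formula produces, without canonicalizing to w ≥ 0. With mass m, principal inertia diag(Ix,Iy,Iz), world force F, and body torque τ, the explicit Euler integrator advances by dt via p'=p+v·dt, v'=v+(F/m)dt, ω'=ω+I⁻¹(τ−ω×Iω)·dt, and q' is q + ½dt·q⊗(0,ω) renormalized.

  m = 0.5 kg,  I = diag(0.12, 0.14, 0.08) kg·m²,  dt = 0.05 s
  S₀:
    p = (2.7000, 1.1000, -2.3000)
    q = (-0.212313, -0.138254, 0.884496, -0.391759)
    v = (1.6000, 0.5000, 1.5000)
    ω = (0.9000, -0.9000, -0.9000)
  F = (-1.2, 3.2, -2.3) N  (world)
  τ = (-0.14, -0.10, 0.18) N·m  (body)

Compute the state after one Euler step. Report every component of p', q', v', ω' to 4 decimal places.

p' = p + v·dt = (2.7800, 1.1250, -2.2250)
new velocity v' = (1.4800, 0.8200, 1.2700)
precession coupling ω×(Iω) = (-0.0486, -0.0324, -0.0162)
(τ − ω×Iω)/I = (-0.7617, -0.4829, 2.4525)
ω + α·dt = (0.8619, -0.9241, -0.7774)
q⊗(0,ω) = (0.5678919, -1.3397112, -0.2859300, -0.4805361)
q + ½dt·q⊗(0,ω), renormalized = (-0.1980, -0.1716, 0.8767, -0.4035)

p' = (2.7800, 1.1250, -2.2250)
q' = (-0.1980, -0.1716, 0.8767, -0.4035)
v' = (1.4800, 0.8200, 1.2700)
ω' = (0.8619, -0.9241, -0.7774)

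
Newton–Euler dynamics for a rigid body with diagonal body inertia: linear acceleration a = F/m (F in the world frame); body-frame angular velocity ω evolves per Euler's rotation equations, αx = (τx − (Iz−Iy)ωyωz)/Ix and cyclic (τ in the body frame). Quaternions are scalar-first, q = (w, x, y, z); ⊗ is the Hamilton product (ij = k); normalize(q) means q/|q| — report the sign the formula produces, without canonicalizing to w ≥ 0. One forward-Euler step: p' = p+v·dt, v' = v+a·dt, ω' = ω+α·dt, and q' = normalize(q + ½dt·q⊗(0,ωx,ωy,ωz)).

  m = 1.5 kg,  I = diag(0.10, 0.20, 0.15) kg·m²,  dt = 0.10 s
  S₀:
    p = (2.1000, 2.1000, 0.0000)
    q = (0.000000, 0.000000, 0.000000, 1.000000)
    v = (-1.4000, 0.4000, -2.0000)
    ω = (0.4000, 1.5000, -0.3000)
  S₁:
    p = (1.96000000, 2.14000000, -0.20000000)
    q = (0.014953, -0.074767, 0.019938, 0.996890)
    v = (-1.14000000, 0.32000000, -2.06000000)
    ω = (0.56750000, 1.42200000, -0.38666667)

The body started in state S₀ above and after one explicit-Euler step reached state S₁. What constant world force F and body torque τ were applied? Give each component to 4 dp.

F = (3.9000, -1.2000, -0.9000)
τ = (0.1900, -0.1500, -0.0700)

velocity change Δv = (0.26000000, -0.08000000, -0.06000000)
F = m·Δv/dt = (3.9000, -1.2000, -0.9000)
rate change Δω = (0.16750000, -0.07800000, -0.08666667)
gyro term ω₀×Iω₀ = (0.0225, 0.0060, 0.0600)
I·α + gyro = (0.1900, -0.1500, -0.0700)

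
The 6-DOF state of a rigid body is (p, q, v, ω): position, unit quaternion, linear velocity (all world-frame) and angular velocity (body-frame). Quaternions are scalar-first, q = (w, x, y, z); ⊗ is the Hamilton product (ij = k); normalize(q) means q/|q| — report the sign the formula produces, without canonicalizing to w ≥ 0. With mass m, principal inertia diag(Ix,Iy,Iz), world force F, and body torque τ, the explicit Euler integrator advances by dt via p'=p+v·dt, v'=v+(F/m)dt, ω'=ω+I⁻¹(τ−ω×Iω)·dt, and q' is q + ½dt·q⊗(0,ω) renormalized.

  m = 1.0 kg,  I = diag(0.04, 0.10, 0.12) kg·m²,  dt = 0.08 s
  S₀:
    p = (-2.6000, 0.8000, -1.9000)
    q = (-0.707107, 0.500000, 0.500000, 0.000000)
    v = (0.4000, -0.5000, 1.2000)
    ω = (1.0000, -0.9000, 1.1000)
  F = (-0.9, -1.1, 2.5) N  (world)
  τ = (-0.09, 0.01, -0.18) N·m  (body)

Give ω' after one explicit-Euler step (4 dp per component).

ω' = (0.8596, -0.8216, 1.0160)

gyro term ω×Iω = (-0.0198, -0.0880, -0.0540)
α = I⁻¹(τ − ω×Iω) = (-1.7550, 0.9800, -1.0500)
ω + α·dt = (0.8596, -0.8216, 1.0160)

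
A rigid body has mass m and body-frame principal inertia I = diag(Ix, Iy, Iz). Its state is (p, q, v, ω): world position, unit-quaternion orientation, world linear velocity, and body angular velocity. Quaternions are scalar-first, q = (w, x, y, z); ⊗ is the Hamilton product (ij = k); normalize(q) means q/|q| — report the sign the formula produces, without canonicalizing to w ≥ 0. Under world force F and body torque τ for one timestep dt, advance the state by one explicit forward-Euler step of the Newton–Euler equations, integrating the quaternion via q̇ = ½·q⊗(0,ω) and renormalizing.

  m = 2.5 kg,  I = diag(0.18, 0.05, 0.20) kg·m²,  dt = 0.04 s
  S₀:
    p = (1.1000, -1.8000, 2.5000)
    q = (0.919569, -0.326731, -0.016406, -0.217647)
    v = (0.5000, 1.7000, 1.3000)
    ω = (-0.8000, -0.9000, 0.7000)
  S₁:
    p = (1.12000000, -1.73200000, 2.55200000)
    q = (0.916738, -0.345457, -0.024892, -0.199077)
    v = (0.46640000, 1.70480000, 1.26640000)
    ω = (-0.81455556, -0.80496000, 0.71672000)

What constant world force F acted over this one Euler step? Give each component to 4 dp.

F = (-2.1000, 0.3000, -2.1000)

Δv = v₁−v₀ = (-0.03360000, 0.00480000, -0.03360000)
applied force F = (-2.1000, 0.3000, -2.1000)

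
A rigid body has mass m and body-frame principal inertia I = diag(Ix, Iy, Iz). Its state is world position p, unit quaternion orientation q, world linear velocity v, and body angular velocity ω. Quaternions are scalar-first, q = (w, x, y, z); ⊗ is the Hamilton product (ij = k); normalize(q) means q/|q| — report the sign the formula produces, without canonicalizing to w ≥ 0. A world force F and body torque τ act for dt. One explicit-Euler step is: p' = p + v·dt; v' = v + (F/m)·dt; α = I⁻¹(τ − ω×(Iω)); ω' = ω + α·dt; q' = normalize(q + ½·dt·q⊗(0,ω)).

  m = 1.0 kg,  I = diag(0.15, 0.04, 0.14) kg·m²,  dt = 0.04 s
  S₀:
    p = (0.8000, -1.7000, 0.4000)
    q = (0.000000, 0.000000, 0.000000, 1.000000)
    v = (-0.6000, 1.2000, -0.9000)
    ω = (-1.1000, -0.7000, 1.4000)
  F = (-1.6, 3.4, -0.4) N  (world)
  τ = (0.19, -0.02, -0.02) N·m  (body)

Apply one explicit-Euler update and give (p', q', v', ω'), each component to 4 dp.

new position p' = (0.7760, -1.6520, 0.3640)
new velocity v' = (-0.6640, 1.3360, -0.9160)
(τ − ω×Iω)/I = (1.9200, -0.1150, 0.4621)
ω + α·dt = (-1.0232, -0.7046, 1.4185)
2q̇ = q⊗(0,ω) = (-1.4000000, 0.7000000, -1.1000000, 0.0000000)
q' = normalize(q + ½dt·q⊗(0,ω)) = (-0.0280, 0.0140, -0.0220, 0.9993)

p' = (0.7760, -1.6520, 0.3640)
q' = (-0.0280, 0.0140, -0.0220, 0.9993)
v' = (-0.6640, 1.3360, -0.9160)
ω' = (-1.0232, -0.7046, 1.4185)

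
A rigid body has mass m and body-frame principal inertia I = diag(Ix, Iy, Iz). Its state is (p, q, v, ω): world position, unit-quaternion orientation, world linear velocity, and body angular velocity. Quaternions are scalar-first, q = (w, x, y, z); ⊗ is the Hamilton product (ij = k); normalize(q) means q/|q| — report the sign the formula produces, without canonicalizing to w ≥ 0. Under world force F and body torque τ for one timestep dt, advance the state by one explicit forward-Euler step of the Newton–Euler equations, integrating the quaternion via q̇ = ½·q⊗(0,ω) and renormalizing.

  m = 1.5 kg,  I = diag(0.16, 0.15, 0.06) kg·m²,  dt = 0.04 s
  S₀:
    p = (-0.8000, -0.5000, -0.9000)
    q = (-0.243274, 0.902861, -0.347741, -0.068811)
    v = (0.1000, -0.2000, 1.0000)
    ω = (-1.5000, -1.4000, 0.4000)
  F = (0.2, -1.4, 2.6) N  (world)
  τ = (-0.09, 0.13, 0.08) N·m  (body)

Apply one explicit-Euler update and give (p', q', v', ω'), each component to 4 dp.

p' = (-0.7960, -0.5080, -0.8600)
q' = (-0.2252, 0.9047, -0.3458, -0.1064)
v' = (0.1053, -0.2373, 1.0693)
ω' = (-1.5351, -1.3493, 0.4673)

linear accel F/m = (0.1333, -0.9333, 1.7333)
p + v·dt = (-0.7960, -0.5080, -0.8600)
v' = v + a·dt = (0.1053, -0.2373, 1.0693)
gyro term ω×Iω = (0.0504, -0.0600, -0.0210)
angular accel α = (-0.8775, 1.2667, 1.6833)
new body rate ω' = (-1.5351, -1.3493, 0.4673)
Hamilton product q⊗(0,ω) = (0.8949785, 0.1294792, 0.0826557, -1.8829265)
updated quaternion q' = (-0.2252, 0.9047, -0.3458, -0.1064)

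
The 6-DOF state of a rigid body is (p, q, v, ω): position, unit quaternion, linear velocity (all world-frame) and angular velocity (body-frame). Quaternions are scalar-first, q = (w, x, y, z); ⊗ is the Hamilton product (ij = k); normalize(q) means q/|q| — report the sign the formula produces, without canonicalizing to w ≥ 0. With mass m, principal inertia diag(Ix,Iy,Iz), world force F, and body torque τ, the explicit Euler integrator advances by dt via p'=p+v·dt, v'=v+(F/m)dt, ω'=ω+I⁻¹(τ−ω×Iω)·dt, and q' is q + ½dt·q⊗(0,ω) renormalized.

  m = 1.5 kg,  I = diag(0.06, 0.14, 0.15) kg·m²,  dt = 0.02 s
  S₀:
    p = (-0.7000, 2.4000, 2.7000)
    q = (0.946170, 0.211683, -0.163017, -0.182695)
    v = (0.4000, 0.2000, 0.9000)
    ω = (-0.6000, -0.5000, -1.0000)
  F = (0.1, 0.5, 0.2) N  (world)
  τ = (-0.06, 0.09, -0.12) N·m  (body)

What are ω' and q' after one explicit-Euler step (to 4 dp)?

angular accel α = (-1.0833, 1.0286, -0.9600)
new body rate ω' = (-0.6217, -0.4794, -1.0192)
q⊗(0,ω) = (-0.1371937, -0.4960325, -0.1517850, -1.1498217)
q' = normalize(q + ½dt·q⊗(0,ω)) = (0.9447, 0.2067, -0.1645, -0.1942)

ω' = (-0.6217, -0.4794, -1.0192)
q' = (0.9447, 0.2067, -0.1645, -0.1942)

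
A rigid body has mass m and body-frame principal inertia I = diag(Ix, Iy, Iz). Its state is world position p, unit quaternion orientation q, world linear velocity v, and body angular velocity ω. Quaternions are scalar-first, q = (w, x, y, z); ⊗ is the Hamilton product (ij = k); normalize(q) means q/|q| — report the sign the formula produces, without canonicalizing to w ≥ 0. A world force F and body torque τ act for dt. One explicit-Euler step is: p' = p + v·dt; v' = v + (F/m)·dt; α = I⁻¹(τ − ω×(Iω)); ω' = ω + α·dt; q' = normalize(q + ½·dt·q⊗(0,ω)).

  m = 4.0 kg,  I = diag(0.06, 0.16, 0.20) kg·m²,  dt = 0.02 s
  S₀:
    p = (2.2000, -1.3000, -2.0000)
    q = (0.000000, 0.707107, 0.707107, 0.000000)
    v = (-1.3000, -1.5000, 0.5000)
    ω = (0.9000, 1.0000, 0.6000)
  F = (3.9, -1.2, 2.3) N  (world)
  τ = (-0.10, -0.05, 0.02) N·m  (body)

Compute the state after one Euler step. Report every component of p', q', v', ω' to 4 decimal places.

p' = (2.1740, -1.3300, -1.9900)
q' = (-0.0134, 0.7113, 0.7028, 0.0007)
v' = (-1.2805, -1.5060, 0.5115)
ω' = (0.8587, 1.0032, 0.5930)

(τ − ω×Iω)/I = (-2.0667, 0.1600, -0.3500)
ω' = ω + α·dt = (0.8587, 1.0032, 0.5930)
2q̇ = q⊗(0,ω) = (-1.3435033, 0.4242642, -0.4242642, 0.0707107)
q' = normalize(q + ½dt·q⊗(0,ω)) = (-0.0134, 0.7113, 0.7028, 0.0007)
linear accel F/m = (0.9750, -0.3000, 0.5750)
p + v·dt = (2.1740, -1.3300, -1.9900)
new velocity v' = (-1.2805, -1.5060, 0.5115)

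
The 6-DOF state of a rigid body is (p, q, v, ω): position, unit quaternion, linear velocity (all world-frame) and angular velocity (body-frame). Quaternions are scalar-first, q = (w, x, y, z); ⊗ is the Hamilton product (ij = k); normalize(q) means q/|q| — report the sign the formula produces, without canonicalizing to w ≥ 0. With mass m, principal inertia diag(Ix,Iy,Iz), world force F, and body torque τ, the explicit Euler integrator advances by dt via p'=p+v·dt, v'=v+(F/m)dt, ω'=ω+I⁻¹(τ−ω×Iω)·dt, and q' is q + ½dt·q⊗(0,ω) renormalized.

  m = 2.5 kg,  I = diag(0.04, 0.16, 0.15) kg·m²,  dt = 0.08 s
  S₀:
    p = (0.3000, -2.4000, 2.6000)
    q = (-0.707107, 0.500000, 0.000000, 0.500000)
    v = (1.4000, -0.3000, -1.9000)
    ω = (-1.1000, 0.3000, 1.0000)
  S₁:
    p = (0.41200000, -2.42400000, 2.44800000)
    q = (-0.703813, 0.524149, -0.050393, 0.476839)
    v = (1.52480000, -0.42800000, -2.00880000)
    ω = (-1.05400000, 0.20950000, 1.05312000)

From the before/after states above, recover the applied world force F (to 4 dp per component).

F = (3.9000, -4.0000, -3.4000)

Δv = v₁−v₀ = (0.12480000, -0.12800000, -0.10880000)
applied force F = (3.9000, -4.0000, -3.4000)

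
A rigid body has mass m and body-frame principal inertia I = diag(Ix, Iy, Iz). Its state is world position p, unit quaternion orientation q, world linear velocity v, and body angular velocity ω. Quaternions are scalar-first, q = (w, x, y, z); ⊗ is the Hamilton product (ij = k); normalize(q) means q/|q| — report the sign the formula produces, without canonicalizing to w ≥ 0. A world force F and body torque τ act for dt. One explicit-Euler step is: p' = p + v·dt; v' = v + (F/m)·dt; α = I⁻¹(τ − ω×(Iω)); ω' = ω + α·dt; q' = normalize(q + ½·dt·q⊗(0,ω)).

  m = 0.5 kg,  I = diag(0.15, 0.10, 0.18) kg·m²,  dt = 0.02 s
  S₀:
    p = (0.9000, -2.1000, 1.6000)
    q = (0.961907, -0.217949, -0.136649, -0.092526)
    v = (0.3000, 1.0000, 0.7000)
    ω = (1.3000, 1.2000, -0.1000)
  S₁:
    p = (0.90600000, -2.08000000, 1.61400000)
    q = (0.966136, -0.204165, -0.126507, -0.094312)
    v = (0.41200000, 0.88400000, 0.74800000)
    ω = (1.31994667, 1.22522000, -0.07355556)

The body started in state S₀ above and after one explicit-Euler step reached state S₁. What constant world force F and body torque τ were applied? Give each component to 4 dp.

F = (2.8000, -2.9000, 1.2000)
τ = (0.1400, 0.1300, 0.1600)

rate change Δω = (0.01994667, 0.02522000, 0.02644444)
precession coupling = (-0.0096, 0.0039, -0.0780)
I·α + gyro = (0.1400, 0.1300, 0.1600)
velocity change Δv = (0.11200000, -0.11600000, 0.04800000)
F = m·Δv/dt = (2.8000, -2.9000, 1.2000)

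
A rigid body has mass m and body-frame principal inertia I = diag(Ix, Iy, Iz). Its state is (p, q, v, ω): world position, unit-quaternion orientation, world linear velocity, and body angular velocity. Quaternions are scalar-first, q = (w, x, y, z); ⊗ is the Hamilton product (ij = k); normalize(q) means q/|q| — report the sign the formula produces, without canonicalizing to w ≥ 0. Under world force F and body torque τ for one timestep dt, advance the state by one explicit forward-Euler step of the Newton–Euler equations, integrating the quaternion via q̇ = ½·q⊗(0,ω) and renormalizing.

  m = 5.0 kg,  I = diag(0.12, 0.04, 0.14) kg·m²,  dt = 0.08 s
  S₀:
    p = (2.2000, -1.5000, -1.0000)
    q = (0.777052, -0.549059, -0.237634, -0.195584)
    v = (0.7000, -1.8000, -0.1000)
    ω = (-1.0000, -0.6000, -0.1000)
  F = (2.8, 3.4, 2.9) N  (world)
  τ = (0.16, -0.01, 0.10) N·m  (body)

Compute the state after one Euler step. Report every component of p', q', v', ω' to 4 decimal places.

(τ − ω×Iω)/I = (1.2833, -0.2000, 1.0571)
new body rate ω' = (-0.8973, -0.6160, -0.0154)
Hamilton product q⊗(0,ω) = (-0.7111978, -0.8706390, -0.3255531, 0.0140962)
updated quaternion q' = (0.7478, -0.5832, -0.2504, -0.1948)
a = F/m = (0.5600, 0.6800, 0.5800)
p' = p + v·dt = (2.2560, -1.6440, -1.0080)
new velocity v' = (0.7448, -1.7456, -0.0536)

p' = (2.2560, -1.6440, -1.0080)
q' = (0.7478, -0.5832, -0.2504, -0.1948)
v' = (0.7448, -1.7456, -0.0536)
ω' = (-0.8973, -0.6160, -0.0154)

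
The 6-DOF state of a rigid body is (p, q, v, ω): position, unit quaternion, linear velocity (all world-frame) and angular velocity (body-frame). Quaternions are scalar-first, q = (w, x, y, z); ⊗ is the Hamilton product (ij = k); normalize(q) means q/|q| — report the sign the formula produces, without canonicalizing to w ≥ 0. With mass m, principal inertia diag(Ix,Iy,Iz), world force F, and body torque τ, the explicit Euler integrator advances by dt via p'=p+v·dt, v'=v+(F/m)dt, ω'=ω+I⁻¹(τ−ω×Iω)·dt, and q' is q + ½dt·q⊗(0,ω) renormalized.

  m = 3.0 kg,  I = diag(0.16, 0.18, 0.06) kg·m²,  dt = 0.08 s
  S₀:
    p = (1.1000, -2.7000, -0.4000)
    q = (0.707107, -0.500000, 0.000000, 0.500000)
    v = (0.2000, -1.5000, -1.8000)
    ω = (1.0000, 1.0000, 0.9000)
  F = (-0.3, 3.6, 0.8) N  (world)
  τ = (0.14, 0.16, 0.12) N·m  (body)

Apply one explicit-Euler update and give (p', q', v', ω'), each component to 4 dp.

p' = (1.1160, -2.8200, -0.5440)
q' = (0.7075, -0.4906, 0.0661, 0.5043)
v' = (0.1920, -1.4040, -1.7787)
ω' = (1.1240, 1.0311, 1.0333)

new position p' = (1.1160, -2.8200, -0.5440)
v + (F/m)dt = (0.1920, -1.4040, -1.7787)
gyro term ω×Iω = (-0.1080, 0.0900, 0.0200)
angular accel α = (1.5500, 0.3889, 1.6667)
ω' = ω + α·dt = (1.1240, 1.0311, 1.0333)
Hamilton product q⊗(0,ω) = (0.0500000, 0.2071070, 1.6571070, 0.1363963)
q' = normalize(q + ½dt·q⊗(0,ω)) = (0.7075, -0.4906, 0.0661, 0.5043)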